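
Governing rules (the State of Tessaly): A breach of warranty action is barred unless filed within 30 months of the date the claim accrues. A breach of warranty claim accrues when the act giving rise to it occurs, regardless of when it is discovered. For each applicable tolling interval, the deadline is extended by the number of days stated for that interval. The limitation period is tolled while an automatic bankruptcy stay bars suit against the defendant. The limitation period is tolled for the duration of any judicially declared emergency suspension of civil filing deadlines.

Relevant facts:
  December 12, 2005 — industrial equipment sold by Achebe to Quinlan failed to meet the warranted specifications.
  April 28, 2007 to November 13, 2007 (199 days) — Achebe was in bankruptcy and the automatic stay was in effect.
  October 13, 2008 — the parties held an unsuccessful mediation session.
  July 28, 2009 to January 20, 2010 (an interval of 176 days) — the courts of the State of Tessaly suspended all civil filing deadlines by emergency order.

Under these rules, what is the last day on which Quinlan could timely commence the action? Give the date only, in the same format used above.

The claim accrued on December 12, 2005, when the wrongful act occurred.
The untolled deadline — 30 months after December 12, 2005 — is June 12, 2008.
The period was tolled for 199 days by the automatic bankruptcy stay (April 28, 2007 to November 13, 2007), pushing the deadline to December 28, 2008.
By the time the emergency suspension of filing deadlines began on July 28, 2009, the limitation period had already expired on December 28, 2008; that interval cannot revive it.
Nothing else in the chronology tolls or restarts the period.

December 28, 2008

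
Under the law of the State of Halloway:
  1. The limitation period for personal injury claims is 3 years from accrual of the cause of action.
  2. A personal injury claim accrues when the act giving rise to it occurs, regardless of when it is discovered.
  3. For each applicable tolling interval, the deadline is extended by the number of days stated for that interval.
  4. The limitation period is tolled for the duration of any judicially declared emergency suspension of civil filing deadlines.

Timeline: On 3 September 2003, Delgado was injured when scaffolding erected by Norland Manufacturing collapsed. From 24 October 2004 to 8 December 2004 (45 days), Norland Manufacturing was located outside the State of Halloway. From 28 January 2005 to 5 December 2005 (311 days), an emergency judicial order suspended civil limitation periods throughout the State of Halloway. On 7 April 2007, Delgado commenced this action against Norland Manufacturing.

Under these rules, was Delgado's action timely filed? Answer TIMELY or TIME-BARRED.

The claim accrued on 3 September 2003, when the wrongful act occurred.
3 years from 3 September 2003 is 3 September 2006.
The period was tolled for 311 days by the emergency suspension of filing deadlines (28 January 2005 to 5 December 2005), pushing the deadline to 11 July 2007.
Although the defendant's absence ran from 24 October 2004 to 8 December 2004, the stated rules do not make that a tolling event, so it is disregarded.
The 7 April 2007 filing precedes the 11 July 2007 deadline; the claim is timely.

TIMELY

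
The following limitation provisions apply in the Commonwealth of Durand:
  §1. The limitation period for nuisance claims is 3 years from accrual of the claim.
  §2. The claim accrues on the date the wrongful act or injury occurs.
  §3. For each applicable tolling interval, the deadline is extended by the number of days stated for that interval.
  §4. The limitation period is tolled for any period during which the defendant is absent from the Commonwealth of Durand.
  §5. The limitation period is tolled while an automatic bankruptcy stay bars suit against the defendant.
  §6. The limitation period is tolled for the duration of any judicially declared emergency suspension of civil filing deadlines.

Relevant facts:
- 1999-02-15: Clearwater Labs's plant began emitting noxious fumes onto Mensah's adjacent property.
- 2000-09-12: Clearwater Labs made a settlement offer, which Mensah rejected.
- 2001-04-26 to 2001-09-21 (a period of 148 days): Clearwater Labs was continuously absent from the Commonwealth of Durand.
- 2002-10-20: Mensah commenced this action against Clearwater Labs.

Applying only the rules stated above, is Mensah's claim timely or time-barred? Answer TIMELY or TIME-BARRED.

The claim accrued on 1999-02-15, when the wrongful act occurred.
3 years from 1999-02-15 is 2002-02-15.
The defendant's absence from the jurisdiction from 2001-04-26 to 2001-09-21 tolled the period for 148 days, extending the deadline to 2002-07-13.
None of the other events listed affects the running of the period under the stated rules.
Mensah filed on 2002-10-20, after the 2002-07-13 deadline, so the action is time-barred.

TIME-BARRED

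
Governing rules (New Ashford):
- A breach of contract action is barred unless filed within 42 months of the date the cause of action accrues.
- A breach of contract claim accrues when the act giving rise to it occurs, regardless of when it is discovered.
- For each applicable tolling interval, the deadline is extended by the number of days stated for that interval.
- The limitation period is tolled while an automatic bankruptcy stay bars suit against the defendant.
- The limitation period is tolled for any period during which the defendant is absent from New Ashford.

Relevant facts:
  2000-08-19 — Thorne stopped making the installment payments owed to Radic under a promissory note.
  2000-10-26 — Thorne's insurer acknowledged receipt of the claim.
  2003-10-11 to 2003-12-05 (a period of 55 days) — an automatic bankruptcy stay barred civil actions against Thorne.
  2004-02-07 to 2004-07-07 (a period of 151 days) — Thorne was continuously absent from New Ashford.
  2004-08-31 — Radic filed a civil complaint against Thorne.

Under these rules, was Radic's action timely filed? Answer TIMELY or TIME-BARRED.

The limitation period began to run on 2000-08-19.
The untolled deadline — 42 months after 2000-08-19 — is 2004-02-19.
The automatic bankruptcy stay from 2003-10-11 to 2003-12-05 tolled the period for 55 days, extending the deadline to 2004-04-14.
Because the defendant's absence from the jurisdiction ran from 2004-02-07 to 2004-07-07, the deadline is extended by 151 days to 2004-09-12.
Nothing else in the chronology tolls or restarts the period.
Radic filed on 2004-08-31, before the 2004-09-12 deadline, so the action is timely.

TIMELY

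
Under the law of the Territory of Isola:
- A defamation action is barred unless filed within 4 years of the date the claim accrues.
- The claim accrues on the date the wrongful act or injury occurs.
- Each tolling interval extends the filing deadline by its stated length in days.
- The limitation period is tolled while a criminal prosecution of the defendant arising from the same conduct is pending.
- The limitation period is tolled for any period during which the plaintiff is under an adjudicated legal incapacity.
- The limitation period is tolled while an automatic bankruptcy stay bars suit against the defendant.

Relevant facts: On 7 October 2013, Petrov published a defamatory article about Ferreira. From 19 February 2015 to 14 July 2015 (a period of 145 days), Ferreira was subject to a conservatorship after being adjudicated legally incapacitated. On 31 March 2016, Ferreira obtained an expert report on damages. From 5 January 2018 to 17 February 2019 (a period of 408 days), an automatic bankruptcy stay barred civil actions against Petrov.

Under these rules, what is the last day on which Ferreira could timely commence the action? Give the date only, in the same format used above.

The limitation period began to run on 7 October 2013.
Adding the 4 years base period to 7 October 2013 gives a deadline of 7 October 2017, before any tolling.
Because the plaintiff's legal incapacity ran from 19 February 2015 to 14 July 2015, the deadline is extended by 145 days to 1 March 2018.
The period was tolled for 408 days by the automatic bankruptcy stay (5 January 2018 to 17 February 2019), pushing the deadline to 13 April 2019.
None of the other events listed affects the running of the period under the stated rules.

13 April 2019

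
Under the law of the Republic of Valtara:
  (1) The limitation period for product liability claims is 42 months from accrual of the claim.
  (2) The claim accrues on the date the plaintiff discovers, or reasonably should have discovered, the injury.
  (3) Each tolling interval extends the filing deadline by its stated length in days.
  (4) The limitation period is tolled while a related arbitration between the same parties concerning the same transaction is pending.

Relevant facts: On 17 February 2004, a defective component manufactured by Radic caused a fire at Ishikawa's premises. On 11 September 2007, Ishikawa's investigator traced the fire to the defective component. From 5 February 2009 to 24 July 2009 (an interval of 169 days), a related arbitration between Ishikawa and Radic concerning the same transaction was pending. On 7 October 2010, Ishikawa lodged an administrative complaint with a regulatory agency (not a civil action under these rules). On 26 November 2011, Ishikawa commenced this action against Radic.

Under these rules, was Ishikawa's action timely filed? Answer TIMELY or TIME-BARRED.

Accrual is tied to discovery, so the period began on 11 September 2007 rather than on 17 February 2004 when the act occurred.
The untolled deadline — 42 months after 11 September 2007 — is 11 March 2011.
Because the pending related arbitration ran from 5 February 2009 to 24 July 2009, the deadline is extended by 169 days to 27 August 2011.
None of the other events listed affects the running of the period under the stated rules.
Ishikawa filed on 26 November 2011, after the 27 August 2011 deadline, so the action is time-barred.

TIME-BARRED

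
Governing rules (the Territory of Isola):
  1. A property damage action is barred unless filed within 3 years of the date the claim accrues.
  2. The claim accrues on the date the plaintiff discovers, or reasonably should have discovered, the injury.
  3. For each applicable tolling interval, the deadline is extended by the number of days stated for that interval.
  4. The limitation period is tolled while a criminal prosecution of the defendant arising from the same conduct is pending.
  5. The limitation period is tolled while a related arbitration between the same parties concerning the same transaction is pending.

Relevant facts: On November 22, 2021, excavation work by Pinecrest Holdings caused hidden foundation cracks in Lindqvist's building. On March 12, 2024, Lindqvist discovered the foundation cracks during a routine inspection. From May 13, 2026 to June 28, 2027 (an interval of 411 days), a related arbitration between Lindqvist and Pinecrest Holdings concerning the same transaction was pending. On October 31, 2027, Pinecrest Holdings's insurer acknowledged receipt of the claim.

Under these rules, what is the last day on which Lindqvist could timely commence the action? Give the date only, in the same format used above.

April 26, 2028

Accrual is tied to discovery, so the period began on March 12, 2024 rather than on November 22, 2021 when the act occurred.
The untolled deadline — 3 years after March 12, 2024 — is March 12, 2027.
The pending related arbitration from May 13, 2026 to June 28, 2027 tolled the period for 411 days, extending the deadline to April 26, 2028.
Nothing else in the chronology tolls or restarts the period.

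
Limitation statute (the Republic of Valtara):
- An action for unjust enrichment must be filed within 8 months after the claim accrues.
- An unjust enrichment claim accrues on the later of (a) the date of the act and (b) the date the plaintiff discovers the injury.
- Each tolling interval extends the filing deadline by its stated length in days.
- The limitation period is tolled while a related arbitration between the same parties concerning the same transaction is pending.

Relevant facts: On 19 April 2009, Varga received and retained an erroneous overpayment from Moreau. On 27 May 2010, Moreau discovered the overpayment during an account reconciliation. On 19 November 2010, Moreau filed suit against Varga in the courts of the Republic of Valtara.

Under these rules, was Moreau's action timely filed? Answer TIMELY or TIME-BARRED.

Taking the later of the act (19 April 2009) and discovery (27 May 2010), the claim accrued on 27 May 2010.
8 months from 27 May 2010 is 27 January 2011.
Moreau filed on 19 November 2010, before the 27 January 2011 deadline, so the action is timely.

TIMELY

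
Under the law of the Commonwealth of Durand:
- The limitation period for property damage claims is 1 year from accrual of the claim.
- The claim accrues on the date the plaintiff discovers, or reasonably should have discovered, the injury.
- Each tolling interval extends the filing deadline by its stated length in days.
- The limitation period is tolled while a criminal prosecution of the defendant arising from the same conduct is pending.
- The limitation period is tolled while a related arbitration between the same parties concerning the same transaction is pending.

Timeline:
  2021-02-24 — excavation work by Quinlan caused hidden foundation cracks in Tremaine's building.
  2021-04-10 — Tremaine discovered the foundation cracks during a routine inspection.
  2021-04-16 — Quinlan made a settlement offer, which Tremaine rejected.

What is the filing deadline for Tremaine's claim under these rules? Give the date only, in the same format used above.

2022-04-10

The claim did not accrue until Tremaine discovered the injury on 2021-04-10; the 2021-02-24 act date does not start the clock under the stated rule.
Adding the 1 year base period to 2021-04-10 gives a deadline of 2022-04-10, before any tolling.
The other events in the timeline have no effect on the limitation period under the stated rules.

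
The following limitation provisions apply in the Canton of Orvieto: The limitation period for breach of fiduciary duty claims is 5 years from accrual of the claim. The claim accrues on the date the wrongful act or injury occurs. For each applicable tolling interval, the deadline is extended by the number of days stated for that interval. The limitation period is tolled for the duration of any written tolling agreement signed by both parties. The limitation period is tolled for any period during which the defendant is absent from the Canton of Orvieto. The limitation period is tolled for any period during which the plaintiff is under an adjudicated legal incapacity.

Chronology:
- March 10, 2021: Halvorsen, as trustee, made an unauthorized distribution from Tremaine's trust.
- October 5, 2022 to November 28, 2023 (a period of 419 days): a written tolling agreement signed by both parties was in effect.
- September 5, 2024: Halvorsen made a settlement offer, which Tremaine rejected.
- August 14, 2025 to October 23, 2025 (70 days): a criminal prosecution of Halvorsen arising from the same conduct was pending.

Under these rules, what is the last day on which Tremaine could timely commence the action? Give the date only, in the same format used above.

May 3, 2027

The claim accrued on March 10, 2021, when the wrongful act occurred.
Adding the 5 years base period to March 10, 2021 gives a deadline of March 10, 2026, before any tolling.
The period was tolled for 419 days by the written tolling agreement (October 5, 2022 to November 28, 2023), pushing the deadline to May 3, 2027.
No stated provision tolls the period for a criminal prosecution, so the interval from August 14, 2025 to October 23, 2025 has no effect on the deadline.
The other events in the timeline have no effect on the limitation period under the stated rules.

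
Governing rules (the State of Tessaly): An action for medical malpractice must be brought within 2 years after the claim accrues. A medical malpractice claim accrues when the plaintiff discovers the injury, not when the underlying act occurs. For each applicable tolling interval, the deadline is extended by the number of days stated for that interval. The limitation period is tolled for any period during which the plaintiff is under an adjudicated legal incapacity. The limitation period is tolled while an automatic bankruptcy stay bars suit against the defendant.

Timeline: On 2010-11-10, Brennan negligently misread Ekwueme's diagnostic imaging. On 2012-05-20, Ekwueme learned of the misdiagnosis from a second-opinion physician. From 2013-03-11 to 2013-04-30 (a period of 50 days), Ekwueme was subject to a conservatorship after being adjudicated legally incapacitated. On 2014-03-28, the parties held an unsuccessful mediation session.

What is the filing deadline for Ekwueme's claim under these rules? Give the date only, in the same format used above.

2014-07-09

Accrual is tied to discovery, so the period began on 2012-05-20 rather than on 2010-11-10 when the act occurred.
2 years from 2012-05-20 is 2014-05-20.
The period was tolled for 50 days by the plaintiff's legal incapacity (2013-03-11 to 2013-04-30), pushing the deadline to 2014-07-09.
The other events in the timeline have no effect on the limitation period under the stated rules.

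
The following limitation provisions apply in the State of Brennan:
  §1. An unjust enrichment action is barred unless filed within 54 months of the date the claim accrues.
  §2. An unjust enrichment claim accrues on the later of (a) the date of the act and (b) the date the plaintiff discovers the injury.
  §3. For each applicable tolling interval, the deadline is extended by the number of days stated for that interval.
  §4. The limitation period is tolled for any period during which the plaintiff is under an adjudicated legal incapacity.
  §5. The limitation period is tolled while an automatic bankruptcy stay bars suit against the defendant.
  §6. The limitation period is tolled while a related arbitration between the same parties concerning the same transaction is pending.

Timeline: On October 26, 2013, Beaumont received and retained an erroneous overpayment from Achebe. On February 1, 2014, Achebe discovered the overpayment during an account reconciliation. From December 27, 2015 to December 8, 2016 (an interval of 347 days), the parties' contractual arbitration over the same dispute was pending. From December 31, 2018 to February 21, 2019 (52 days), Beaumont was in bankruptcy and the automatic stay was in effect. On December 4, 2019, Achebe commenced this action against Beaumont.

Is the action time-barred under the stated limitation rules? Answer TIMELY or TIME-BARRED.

TIME-BARRED

Taking the later of the act (October 26, 2013) and discovery (February 1, 2014), the claim accrued on February 1, 2014.
54 months from February 1, 2014 is August 1, 2018.
Because the pending related arbitration ran from December 27, 2015 to December 8, 2016, the deadline is extended by 347 days to July 14, 2019.
Because the automatic bankruptcy stay ran from December 31, 2018 to February 21, 2019, the deadline is extended by 52 days to September 4, 2019.
The December 4, 2019 filing falls after the September 4, 2019 deadline; the claim is time-barred.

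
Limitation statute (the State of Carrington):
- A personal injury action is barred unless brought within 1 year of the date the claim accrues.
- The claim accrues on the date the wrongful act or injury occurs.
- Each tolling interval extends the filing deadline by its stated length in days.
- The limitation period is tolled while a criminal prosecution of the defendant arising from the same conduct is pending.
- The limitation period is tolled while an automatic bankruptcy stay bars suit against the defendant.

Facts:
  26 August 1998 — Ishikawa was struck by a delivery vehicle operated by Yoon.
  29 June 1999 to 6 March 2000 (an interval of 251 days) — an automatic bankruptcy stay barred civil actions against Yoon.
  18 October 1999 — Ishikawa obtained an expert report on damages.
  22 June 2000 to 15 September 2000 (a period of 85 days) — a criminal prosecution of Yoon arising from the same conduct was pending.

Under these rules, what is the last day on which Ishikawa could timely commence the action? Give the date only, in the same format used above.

3 May 2000

The limitation period began to run on 26 August 1998.
1 year from 26 August 1998 is 26 August 1999.
The automatic bankruptcy stay from 29 June 1999 to 6 March 2000 tolled the period for 251 days, extending the deadline to 3 May 2000.
The pending criminal prosecution starting 22 June 2000 came too late — the period had run on 3 May 2000 — and so does not extend the deadline.
None of the other events listed affects the running of the period under the stated rules.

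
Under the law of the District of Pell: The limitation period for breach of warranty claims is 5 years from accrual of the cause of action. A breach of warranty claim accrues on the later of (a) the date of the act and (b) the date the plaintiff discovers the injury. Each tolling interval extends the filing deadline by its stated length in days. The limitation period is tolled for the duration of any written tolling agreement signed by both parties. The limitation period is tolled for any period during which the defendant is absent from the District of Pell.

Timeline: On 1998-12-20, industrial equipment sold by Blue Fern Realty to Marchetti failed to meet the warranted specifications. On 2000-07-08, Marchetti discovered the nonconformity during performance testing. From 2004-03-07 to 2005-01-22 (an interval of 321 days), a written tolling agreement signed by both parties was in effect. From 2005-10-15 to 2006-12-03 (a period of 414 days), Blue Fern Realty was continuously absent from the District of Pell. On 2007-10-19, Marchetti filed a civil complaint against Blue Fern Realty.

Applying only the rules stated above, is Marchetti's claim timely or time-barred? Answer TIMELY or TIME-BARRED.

Because discovery on 2000-07-08 post-dates the 1998-12-20 act, accrual under the later-of rule falls on 2000-07-08.
Adding the 5 years base period to 2000-07-08 gives a deadline of 2005-07-08, before any tolling.
Because the written tolling agreement ran from 2004-03-07 to 2005-01-22, the deadline is extended by 321 days to 2006-05-25.
Because the defendant's absence from the jurisdiction ran from 2005-10-15 to 2006-12-03, the deadline is extended by 414 days to 2007-07-13.
The 2007-10-19 filing falls after the 2007-07-13 deadline; the claim is time-barred.

TIME-BARRED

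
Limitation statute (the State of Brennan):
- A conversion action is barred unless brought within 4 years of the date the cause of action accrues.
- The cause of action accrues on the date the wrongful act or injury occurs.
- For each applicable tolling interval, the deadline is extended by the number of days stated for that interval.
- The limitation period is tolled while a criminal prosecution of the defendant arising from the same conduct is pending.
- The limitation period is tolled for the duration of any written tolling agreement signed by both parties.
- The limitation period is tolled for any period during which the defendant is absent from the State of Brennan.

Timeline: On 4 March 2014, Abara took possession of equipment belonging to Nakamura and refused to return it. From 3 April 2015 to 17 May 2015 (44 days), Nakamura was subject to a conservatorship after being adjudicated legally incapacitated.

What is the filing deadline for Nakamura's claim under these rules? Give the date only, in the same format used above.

The claim accrued on 4 March 2014, when the wrongful act occurred.
4 years from 4 March 2014 is 4 March 2018.
No stated provision tolls the period for the plaintiff's incapacity, so the interval from 3 April 2015 to 17 May 2015 has no effect on the deadline.

4 March 2018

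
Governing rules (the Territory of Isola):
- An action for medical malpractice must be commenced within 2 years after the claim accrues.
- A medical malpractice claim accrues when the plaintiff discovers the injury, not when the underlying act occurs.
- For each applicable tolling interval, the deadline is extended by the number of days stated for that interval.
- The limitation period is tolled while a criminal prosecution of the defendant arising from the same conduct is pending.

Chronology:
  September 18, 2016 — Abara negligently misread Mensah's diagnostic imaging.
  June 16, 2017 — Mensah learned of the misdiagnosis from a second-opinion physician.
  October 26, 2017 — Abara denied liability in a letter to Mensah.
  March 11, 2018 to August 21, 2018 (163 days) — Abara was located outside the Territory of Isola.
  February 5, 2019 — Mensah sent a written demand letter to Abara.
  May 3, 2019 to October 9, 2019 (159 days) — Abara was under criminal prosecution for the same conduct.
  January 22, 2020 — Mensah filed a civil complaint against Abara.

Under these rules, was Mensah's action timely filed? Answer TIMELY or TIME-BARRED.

The claim did not accrue until Mensah discovered the injury on June 16, 2017; the September 18, 2016 act date does not start the clock under the stated rule.
2 years from June 16, 2017 is June 16, 2019.
The pending criminal prosecution from May 3, 2019 to October 9, 2019 tolled the period for 159 days, extending the deadline to November 22, 2019.
Although the defendant's absence ran from March 11, 2018 to August 21, 2018, the stated rules do not make that a tolling event, so it is disregarded.
Nothing else in the chronology tolls or restarts the period.
Filing on January 22, 2020 missed the November 22, 2019 deadline — the action is time-barred.

TIME-BARRED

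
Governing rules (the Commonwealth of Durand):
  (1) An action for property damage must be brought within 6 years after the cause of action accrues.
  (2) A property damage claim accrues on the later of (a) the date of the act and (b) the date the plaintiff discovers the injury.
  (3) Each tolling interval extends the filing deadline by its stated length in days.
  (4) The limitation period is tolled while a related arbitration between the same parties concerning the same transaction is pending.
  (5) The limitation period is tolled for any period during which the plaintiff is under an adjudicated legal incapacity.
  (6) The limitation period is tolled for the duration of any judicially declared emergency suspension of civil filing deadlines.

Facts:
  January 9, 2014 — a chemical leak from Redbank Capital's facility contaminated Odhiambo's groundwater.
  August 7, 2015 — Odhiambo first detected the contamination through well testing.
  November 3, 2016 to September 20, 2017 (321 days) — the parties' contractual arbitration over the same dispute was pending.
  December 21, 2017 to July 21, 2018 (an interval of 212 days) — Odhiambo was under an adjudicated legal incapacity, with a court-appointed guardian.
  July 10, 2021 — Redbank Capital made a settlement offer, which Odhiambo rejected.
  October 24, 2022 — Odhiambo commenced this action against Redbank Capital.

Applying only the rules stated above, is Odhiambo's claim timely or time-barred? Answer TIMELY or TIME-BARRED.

The claim accrued on August 7, 2015 — the later of the January 9, 2014 act and the August 7, 2015 discovery.
6 years from August 7, 2015 is August 7, 2021.
The period was tolled for 321 days by the pending related arbitration (November 3, 2016 to September 20, 2017), pushing the deadline to June 24, 2022.
The plaintiff's legal incapacity from December 21, 2017 to July 21, 2018 tolled the period for 212 days, extending the deadline to January 22, 2023.
The other events in the timeline have no effect on the limitation period under the stated rules.
Filing on October 24, 2022 beat the January 22, 2023 deadline — the action is timely.

TIMELY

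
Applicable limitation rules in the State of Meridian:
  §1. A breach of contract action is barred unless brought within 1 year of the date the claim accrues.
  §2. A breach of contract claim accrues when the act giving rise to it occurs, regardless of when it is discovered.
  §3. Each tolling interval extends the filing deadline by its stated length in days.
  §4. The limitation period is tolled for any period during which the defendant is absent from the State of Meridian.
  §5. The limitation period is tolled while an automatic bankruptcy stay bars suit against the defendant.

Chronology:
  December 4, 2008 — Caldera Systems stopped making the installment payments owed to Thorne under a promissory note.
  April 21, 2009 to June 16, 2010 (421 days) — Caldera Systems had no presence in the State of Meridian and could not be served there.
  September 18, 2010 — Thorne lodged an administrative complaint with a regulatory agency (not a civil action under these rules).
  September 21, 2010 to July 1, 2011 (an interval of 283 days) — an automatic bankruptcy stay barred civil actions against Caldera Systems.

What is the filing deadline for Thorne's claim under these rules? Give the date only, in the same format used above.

The limitation period began to run on December 4, 2008.
1 year from December 4, 2008 is December 4, 2009.
The period was tolled for 421 days by the defendant's absence from the jurisdiction (April 21, 2009 to June 16, 2010), pushing the deadline to January 29, 2011.
The automatic bankruptcy stay from September 21, 2010 to July 1, 2011 tolled the period for 283 days, extending the deadline to November 8, 2011.
Nothing else in the chronology tolls or restarts the period.

November 8, 2011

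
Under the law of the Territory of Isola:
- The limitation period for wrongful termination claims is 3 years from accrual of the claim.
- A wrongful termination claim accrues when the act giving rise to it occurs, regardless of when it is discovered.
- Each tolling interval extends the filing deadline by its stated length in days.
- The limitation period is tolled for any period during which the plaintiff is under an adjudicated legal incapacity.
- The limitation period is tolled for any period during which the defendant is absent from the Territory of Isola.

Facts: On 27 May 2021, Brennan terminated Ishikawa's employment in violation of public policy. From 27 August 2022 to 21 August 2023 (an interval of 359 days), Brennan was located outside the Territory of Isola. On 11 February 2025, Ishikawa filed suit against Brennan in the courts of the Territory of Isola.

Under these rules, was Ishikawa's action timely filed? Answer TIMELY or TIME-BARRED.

TIMELY

The claim accrued on 27 May 2021, when the wrongful act occurred.
Adding the 3 years base period to 27 May 2021 gives a deadline of 27 May 2024, before any tolling.
The defendant's absence from the jurisdiction from 27 August 2022 to 21 August 2023 tolled the period for 359 days, extending the deadline to 21 May 2025.
The 11 February 2025 filing precedes the 21 May 2025 deadline; the claim is timely.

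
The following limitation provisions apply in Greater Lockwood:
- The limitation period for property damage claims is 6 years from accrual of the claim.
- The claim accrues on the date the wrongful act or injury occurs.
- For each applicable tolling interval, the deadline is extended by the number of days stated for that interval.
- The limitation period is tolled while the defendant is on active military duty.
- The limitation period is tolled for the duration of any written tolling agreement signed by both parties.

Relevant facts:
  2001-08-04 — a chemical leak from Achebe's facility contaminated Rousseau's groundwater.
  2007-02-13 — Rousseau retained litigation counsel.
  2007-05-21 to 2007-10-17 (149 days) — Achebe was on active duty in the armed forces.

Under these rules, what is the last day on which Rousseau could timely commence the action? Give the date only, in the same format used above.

2007-12-31

The claim accrued on 2001-08-04, the date of the act.
6 years from 2001-08-04 is 2007-08-04.
The period was tolled for 149 days by the defendant's active military service (2007-05-21 to 2007-10-17), pushing the deadline to 2007-12-31.
None of the other events listed affects the running of the period under the stated rules.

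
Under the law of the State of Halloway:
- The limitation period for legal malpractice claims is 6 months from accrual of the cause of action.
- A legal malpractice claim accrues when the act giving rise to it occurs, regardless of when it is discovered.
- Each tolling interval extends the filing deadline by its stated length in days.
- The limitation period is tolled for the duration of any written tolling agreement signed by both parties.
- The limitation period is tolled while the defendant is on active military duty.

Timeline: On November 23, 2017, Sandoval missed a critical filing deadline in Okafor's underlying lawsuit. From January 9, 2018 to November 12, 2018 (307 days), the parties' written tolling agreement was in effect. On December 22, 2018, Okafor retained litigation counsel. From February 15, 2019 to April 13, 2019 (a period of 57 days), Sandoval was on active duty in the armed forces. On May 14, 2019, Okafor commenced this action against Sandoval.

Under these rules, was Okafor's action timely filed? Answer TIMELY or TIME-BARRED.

The cause of action accrued on November 23, 2017, the date of the act.
The untolled deadline — 6 months after November 23, 2017 — is May 23, 2018.
The written tolling agreement from January 9, 2018 to November 12, 2018 tolled the period for 307 days, extending the deadline to March 26, 2019.
The defendant's active military service from February 15, 2019 to April 13, 2019 tolled the period for 57 days, extending the deadline to May 22, 2019.
The other events in the timeline have no effect on the limitation period under the stated rules.
The May 14, 2019 filing precedes the May 22, 2019 deadline; the claim is timely.

TIMELY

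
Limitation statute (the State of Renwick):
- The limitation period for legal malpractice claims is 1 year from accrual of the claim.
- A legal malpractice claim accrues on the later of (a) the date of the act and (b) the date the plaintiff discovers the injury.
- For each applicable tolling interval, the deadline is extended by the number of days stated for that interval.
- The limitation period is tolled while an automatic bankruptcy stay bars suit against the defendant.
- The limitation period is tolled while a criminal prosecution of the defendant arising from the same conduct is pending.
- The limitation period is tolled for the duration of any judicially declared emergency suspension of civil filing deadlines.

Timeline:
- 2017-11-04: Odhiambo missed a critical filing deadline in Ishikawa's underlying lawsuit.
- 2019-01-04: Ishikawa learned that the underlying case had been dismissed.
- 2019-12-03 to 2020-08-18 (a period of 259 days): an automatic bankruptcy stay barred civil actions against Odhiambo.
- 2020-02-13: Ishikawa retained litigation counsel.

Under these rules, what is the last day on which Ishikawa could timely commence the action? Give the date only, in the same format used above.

Because discovery on 2019-01-04 post-dates the 2017-11-04 act, accrual under the later-of rule falls on 2019-01-04.
1 year from 2019-01-04 is 2020-01-04.
The period was tolled for 259 days by the automatic bankruptcy stay (2019-12-03 to 2020-08-18), pushing the deadline to 2020-09-19.
None of the other events listed affects the running of the period under the stated rules.

2020-09-19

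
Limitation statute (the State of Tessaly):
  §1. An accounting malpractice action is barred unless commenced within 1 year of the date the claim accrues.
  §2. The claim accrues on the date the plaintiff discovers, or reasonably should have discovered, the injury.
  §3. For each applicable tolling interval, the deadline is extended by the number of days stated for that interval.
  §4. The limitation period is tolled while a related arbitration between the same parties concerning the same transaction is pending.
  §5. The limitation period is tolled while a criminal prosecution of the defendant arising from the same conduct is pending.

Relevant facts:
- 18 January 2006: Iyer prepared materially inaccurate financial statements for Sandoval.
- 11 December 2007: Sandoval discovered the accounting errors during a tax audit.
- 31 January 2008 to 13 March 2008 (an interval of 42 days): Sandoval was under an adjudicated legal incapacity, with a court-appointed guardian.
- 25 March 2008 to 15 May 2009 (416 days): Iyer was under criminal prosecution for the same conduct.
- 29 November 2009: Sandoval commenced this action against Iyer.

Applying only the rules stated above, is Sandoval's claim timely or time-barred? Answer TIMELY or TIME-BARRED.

Accrual is tied to discovery, so the period began on 11 December 2007 rather than on 18 January 2006 when the act occurred.
1 year from 11 December 2007 is 11 December 2008.
The pending criminal prosecution from 25 March 2008 to 15 May 2009 tolled the period for 416 days, extending the deadline to 31 January 2010.
Although the plaintiff's incapacity ran from 31 January 2008 to 13 March 2008, the stated rules do not make that a tolling event, so it is disregarded.
Filing on 29 November 2009 beat the 31 January 2010 deadline — the action is timely.

TIMELY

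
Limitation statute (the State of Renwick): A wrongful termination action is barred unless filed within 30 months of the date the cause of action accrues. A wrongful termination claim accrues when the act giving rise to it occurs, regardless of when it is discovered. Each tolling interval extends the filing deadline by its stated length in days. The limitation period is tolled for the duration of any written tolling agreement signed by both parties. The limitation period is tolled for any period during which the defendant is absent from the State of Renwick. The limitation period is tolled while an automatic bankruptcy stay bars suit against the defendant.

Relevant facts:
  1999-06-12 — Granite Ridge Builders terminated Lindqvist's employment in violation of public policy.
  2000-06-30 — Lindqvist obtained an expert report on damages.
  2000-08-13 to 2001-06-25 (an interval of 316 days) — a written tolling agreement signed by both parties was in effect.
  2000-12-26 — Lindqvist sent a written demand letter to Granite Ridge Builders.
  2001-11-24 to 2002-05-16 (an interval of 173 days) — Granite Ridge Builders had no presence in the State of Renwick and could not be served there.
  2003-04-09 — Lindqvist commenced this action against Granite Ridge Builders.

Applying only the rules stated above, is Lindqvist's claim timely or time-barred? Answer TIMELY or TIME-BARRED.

The limitation period began to run on 1999-06-12.
Adding the 30 months base period to 1999-06-12 gives a deadline of 2001-12-12, before any tolling.
The period was tolled for 316 days by the written tolling agreement (2000-08-13 to 2001-06-25), pushing the deadline to 2002-10-24.
The defendant's absence from the jurisdiction from 2001-11-24 to 2002-05-16 tolled the period for 173 days, extending the deadline to 2003-04-15.
None of the other events listed affects the running of the period under the stated rules.
Lindqvist filed on 2003-04-09, before the 2003-04-15 deadline, so the action is timely.

TIMELY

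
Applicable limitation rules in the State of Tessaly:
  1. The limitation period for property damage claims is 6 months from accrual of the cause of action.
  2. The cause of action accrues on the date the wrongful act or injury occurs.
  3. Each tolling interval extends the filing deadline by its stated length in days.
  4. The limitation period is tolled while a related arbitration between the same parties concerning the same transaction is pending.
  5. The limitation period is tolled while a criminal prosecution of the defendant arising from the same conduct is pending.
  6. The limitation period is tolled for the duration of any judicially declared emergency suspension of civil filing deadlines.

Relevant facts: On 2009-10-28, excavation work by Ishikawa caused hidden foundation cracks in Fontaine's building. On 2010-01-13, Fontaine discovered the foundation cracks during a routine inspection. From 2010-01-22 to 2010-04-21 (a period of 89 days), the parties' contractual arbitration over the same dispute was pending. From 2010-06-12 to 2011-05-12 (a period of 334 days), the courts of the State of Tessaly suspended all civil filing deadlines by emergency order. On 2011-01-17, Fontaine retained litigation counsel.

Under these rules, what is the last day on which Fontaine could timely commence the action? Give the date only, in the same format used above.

Accrual is governed by the date of the act, so the period began to run on 2009-10-28; the later discovery on 2010-01-13 is irrelevant under the stated rule.
The untolled deadline — 6 months after 2009-10-28 — is 2010-04-28.
The period was tolled for 89 days by the pending related arbitration (2010-01-22 to 2010-04-21), pushing the deadline to 2010-07-26.
Because the emergency suspension of filing deadlines ran from 2010-06-12 to 2011-05-12, the deadline is extended by 334 days to 2011-06-25.
None of the other events listed affects the running of the period under the stated rules.

2011-06-25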